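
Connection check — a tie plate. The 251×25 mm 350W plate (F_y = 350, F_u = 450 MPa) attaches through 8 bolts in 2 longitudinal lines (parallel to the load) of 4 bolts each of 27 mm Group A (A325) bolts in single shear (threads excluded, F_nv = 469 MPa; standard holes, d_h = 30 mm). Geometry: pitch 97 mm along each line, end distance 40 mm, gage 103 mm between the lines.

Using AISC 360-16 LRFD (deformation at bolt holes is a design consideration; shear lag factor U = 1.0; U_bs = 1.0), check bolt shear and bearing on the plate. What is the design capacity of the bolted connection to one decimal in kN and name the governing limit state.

1611.2 kN (bolt shear governs)

Bolt shear: A_b = π(27)²/4 = 572.56 mm². φR_n = 0.75 × 469 × 572.56 × 8 × 1 = 1611.2 kN.
Bearing (25 mm plate, F_u = 450 MPa): end bolts L_c = 40 − 30/2 = 25, R_n = min(1.2×25×25×450, 2.4×27×25×450) = 337.5 kN/bolt; interior L_c = 97 − 30 = 67, R_n = 729 kN/bolt. φR_n = 0.75 × (2×337.5 + 6×729) = 3786.8 kN.
Governing: min(1611.2, 3786.8) = 1611.2 kN → bolt shear.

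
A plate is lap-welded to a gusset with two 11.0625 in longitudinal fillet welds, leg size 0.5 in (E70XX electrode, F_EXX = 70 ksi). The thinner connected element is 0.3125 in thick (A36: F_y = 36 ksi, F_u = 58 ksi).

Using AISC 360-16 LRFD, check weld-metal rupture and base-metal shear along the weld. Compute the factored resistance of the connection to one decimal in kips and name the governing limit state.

149.3 kips (base-metal shear governs)

Weld metal: throat = 0.707×0.5 = 0.3535 in, L = 2×11.0625 = 22.125 in. φR_n = 0.75 × 0.6 × 70 × 0.3535 × 22.125 = 246.4 kips.
Base metal shear (0.3125 in plate): yield φR_n = 1.0×0.6×36×0.3125×22.125 = 149.3 kips; rupture φR_n = 0.75×0.6×58×0.3125×22.125 = 180.5 kips; take 149.3 kips (yield).
Governing: min(246.4, 149.3) = 149.3 kips → base-metal shear.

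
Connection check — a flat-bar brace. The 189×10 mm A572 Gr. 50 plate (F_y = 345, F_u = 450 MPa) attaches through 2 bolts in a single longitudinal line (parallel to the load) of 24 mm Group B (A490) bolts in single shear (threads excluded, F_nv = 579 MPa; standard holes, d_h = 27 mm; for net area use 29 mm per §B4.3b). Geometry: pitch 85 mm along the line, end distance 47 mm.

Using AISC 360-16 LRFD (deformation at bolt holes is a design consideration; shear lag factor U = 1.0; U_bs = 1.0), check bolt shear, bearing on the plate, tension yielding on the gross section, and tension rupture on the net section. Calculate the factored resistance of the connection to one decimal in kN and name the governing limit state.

330.1 kN (bearing governs)

Bolt shear: A_b = π(24)²/4 = 452.39 mm². φR_n = 0.75 × 579 × 452.39 × 2 × 1 = 392.9 kN.
Bearing (10 mm plate, F_u = 450 MPa): end bolts L_c = 47 − 27/2 = 33.5, R_n = min(1.2×33.5×10×450, 2.4×24×10×450) = 180.9 kN/bolt; interior L_c = 85 − 27 = 58, R_n = 259.2 kN/bolt. φR_n = 0.75 × (1×180.9 + 1×259.2) = 330.1 kN.
Tension yield (gross): A_g = 189×10 = 1890 mm². φR_n = 0.90 × 345 × 1890 = 586.8 kN.
Tension rupture (net): A_n = (189 − 1×29)×10 = 1600 mm² (U = 1.0, A_e = A_n). φR_n = 0.75 × 450 × 1600 = 540.0 kN.
Governing: min(392.9, 330.1, 586.8, 540.0) = 330.1 kN → bearing.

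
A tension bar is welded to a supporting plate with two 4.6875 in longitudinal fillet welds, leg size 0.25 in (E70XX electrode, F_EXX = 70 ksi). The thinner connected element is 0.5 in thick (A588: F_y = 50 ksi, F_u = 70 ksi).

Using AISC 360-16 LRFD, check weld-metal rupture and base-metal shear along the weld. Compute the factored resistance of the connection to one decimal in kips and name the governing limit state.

Weld metal: throat = 0.707×0.25 = 0.17675 in, L = 2×4.6875 = 9.375 in. φR_n = 0.75 × 0.6 × 70 × 0.17675 × 9.375 = 52.2 kips.
Base metal shear (0.5 in plate): yield φR_n = 1.0×0.6×50×0.5×9.375 = 140.6 kips; rupture φR_n = 0.75×0.6×70×0.5×9.375 = 147.7 kips; take 140.6 kips (yield).
Governing: min(52.2, 140.6) = 52.2 kips → weld metal.

52.2 kips (weld metal governs)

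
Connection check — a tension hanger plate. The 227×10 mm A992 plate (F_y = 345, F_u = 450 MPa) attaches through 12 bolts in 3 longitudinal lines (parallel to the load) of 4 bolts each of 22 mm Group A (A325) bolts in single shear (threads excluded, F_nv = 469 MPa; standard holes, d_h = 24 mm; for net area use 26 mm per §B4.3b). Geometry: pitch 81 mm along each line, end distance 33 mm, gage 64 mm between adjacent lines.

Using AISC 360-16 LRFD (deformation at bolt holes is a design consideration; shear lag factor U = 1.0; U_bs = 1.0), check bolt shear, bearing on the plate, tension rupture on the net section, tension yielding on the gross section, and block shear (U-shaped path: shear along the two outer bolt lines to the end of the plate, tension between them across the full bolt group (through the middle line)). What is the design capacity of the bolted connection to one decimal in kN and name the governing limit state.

502.9 kN (net-section rupture governs)

Bolt shear: A_b = π(22)²/4 = 380.13 mm². φR_n = 0.75 × 469 × 380.13 × 12 × 1 = 1604.5 kN.
Bearing (10 mm plate, F_u = 450 MPa): end bolts L_c = 33 − 24/2 = 21, R_n = min(1.2×21×10×450, 2.4×22×10×450) = 113.4 kN/bolt; interior L_c = 81 − 24 = 57, R_n = 237.6 kN/bolt. φR_n = 0.75 × (3×113.4 + 9×237.6) = 1859.0 kN.
Tension rupture (net): A_n = (227 − 3×26)×10 = 1490 mm² (U = 1.0, A_e = A_n). φR_n = 0.75 × 450 × 1490 = 502.9 kN.
Tension yield (gross): A_g = 227×10 = 2270 mm². φR_n = 0.90 × 345 × 2270 = 704.8 kN.
Block shear: shear path 2×[33+3×81] = 2×276 mm, A_gv = 5520, A_nv = 2×(276 − 3.5×26)×10 = 3700 mm²; tension across gage: (128 − 2×26)×10 = 760 mm². R_n = min(0.6×450×3700, 0.6×345×5520) + 1.0×450×760 = min(999, 1142.6) + 342 = 1341 kN. φR_n = 0.75 × 1341 = 1005.8 kN.
Governing: min(1604.5, 1859.0, 502.9, 704.8, 1005.8) = 502.9 kN → net-section rupture.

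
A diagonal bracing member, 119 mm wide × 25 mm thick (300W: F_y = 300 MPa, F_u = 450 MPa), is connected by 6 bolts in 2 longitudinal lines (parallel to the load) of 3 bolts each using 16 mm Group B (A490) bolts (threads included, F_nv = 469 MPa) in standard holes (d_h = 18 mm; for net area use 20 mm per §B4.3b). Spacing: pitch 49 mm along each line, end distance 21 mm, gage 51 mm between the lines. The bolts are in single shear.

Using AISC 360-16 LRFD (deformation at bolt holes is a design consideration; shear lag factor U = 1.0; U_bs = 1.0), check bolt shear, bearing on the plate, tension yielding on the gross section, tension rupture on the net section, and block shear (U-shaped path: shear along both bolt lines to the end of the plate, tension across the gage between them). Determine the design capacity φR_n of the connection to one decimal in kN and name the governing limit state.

424.3 kN (bolt shear governs)

Bolt shear: A_b = π(16)²/4 = 201.06 mm². φR_n = 0.75 × 469 × 201.06 × 6 × 1 = 424.3 kN.
Bearing (25 mm plate, F_u = 450 MPa): end bolts L_c = 21 − 18/2 = 12, R_n = min(1.2×12×25×450, 2.4×16×25×450) = 162 kN/bolt; interior L_c = 49 − 18 = 31, R_n = 418.5 kN/bolt. φR_n = 0.75 × (2×162 + 4×418.5) = 1498.5 kN.
Tension yield (gross): A_g = 119×25 = 2975 mm². φR_n = 0.90 × 300 × 2975 = 803.3 kN.
Tension rupture (net): A_n = (119 − 2×20)×25 = 1975 mm² (U = 1.0, A_e = A_n). φR_n = 0.75 × 450 × 1975 = 666.6 kN.
Block shear: shear path 2×[21+2×49] = 2×119 mm, A_gv = 5950, A_nv = 2×(119 − 2.5×20)×25 = 3450 mm²; tension across gage: (51 − 1×20)×25 = 775 mm². R_n = min(0.6×450×3450, 0.6×300×5950) + 1.0×450×775 = min(931.5, 1071) + 348.75 = 1280.3 kN. φR_n = 0.75 × 1280.3 = 960.2 kN.
Governing: min(424.3, 1498.5, 803.3, 666.6, 960.2) = 424.3 kN → bolt shear.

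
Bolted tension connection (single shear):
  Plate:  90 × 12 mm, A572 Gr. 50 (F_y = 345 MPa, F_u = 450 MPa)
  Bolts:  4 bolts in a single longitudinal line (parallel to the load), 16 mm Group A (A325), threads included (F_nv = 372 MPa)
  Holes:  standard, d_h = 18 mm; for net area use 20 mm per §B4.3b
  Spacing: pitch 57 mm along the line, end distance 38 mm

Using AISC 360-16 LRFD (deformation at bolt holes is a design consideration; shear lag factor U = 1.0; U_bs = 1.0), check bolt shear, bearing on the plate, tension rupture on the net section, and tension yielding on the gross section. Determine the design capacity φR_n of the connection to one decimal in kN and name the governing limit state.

Bolt shear: A_b = π(16)²/4 = 201.06 mm². φR_n = 0.75 × 372 × 201.06 × 4 × 1 = 224.4 kN.
Bearing (12 mm plate, F_u = 450 MPa): end bolts L_c = 38 − 18/2 = 29, R_n = min(1.2×29×12×450, 2.4×16×12×450) = 187.92 kN/bolt; interior L_c = 57 − 18 = 39, R_n = 207.36 kN/bolt. φR_n = 0.75 × (1×187.92 + 3×207.36) = 607.5 kN.
Tension rupture (net): A_n = (90 − 1×20)×12 = 840 mm² (U = 1.0, A_e = A_n). φR_n = 0.75 × 450 × 840 = 283.5 kN.
Tension yield (gross): A_g = 90×12 = 1080 mm². φR_n = 0.90 × 345 × 1080 = 335.3 kN.
Governing: min(224.4, 607.5, 283.5, 335.3) = 224.4 kN → bolt shear.

224.4 kN (bolt shear governs)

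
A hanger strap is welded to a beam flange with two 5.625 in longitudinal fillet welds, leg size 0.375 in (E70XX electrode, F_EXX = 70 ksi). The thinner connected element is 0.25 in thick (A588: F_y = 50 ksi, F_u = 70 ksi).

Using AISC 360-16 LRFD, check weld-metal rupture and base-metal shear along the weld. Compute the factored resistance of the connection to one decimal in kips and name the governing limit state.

Weld metal: throat = 0.707×0.375 = 0.26513 in, L = 2×5.625 = 11.25 in. φR_n = 0.75 × 0.6 × 70 × 0.26513 × 11.25 = 94.0 kips.
Base metal shear (0.25 in plate): yield φR_n = 1.0×0.6×50×0.25×11.25 = 84.4 kips; rupture φR_n = 0.75×0.6×70×0.25×11.25 = 88.6 kips; take 84.4 kips (yield).
Governing: min(94.0, 84.4) = 84.4 kips → base-metal shear.

84.4 kips (base-metal shear governs)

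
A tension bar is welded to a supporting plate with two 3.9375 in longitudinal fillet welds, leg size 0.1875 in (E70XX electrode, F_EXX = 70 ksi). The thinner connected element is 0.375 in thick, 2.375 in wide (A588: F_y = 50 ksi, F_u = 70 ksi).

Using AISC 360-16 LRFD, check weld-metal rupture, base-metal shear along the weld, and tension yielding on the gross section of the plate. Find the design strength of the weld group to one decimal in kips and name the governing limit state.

32.9 kips (weld metal governs)

Weld metal: throat = 0.707×0.1875 = 0.13256 in, L = 2×3.9375 = 7.875 in. φR_n = 0.75 × 0.6 × 70 × 0.13256 × 7.875 = 32.9 kips.
Base metal shear (0.375 in plate): yield φR_n = 1.0×0.6×50×0.375×7.875 = 88.6 kips; rupture φR_n = 0.75×0.6×70×0.375×7.875 = 93.0 kips; take 88.6 kips (yield).
Tension yield (gross): A_g = 2.375×0.375 = 0.89063 in². φR_n = 0.90 × 50 × 0.89063 = 40.1 kips.
Governing: min(32.9, 88.6, 40.1) = 32.9 kips → weld metal.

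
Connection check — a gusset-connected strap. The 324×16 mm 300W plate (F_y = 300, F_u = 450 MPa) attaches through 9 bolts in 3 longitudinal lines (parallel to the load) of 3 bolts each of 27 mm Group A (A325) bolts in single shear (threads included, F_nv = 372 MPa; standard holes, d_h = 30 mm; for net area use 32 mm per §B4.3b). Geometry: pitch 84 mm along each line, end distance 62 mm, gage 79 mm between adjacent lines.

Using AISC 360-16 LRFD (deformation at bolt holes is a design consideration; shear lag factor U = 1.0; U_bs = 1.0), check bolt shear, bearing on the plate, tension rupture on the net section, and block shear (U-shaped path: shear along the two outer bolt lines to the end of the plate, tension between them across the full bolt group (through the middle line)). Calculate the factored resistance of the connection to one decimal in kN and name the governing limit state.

Bolt shear: A_b = π(27)²/4 = 572.56 mm². φR_n = 0.75 × 372 × 572.56 × 9 × 1 = 1437.7 kN.
Bearing (16 mm plate, F_u = 450 MPa): end bolts L_c = 62 − 30/2 = 47, R_n = min(1.2×47×16×450, 2.4×27×16×450) = 406.08 kN/bolt; interior L_c = 84 − 30 = 54, R_n = 466.56 kN/bolt. φR_n = 0.75 × (3×406.08 + 6×466.56) = 3013.2 kN.
Tension rupture (net): A_n = (324 − 3×32)×16 = 3648 mm² (U = 1.0, A_e = A_n). φR_n = 0.75 × 450 × 3648 = 1231.2 kN.
Block shear: shear path 2×[62+2×84] = 2×230 mm, A_gv = 7360, A_nv = 2×(230 − 2.5×32)×16 = 4800 mm²; tension across gage: (158 − 2×32)×16 = 1504 mm². R_n = min(0.6×450×4800, 0.6×300×7360) + 1.0×450×1504 = min(1296, 1324.8) + 676.8 = 1972.8 kN. φR_n = 0.75 × 1972.8 = 1479.6 kN.
Governing: min(1437.7, 3013.2, 1231.2, 1479.6) = 1231.2 kN → net-section rupture.

1231.2 kN (net-section rupture governs)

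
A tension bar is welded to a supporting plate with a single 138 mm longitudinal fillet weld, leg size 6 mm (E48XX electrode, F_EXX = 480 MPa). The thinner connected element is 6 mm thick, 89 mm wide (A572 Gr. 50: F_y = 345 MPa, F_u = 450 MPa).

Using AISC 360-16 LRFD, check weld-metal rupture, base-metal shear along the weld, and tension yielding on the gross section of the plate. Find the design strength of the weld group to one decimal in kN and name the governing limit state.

126.4 kN (weld metal governs)

Weld metal: throat = 0.707×6 = 4.242 mm, L = 138 mm. φR_n = 0.75 × 0.6 × 480 × 4.242 × 138 = 126.4 kN.
Base metal shear (6 mm plate): yield φR_n = 1.0×0.6×345×6×138 = 171.4 kN; rupture φR_n = 0.75×0.6×450×6×138 = 167.7 kN; take 167.7 kN (rupture).
Tension yield (gross): A_g = 89×6 = 534 mm². φR_n = 0.90 × 345 × 534 = 165.8 kN.
Governing: min(126.4, 167.7, 165.8) = 126.4 kN → weld metal.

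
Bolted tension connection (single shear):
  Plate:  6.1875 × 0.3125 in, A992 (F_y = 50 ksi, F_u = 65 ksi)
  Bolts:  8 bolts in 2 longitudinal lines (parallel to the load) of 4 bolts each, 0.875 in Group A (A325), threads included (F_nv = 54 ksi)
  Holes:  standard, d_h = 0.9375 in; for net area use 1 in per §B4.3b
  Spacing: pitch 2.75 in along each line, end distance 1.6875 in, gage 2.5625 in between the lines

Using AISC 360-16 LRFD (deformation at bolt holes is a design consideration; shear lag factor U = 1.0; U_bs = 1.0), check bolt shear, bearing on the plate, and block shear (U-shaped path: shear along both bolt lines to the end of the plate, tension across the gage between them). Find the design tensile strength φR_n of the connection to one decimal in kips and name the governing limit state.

141.5 kips (block shear governs)

Bolt shear: A_b = π(0.875)²/4 = 0.60132 in². φR_n = 0.75 × 54 × 0.60132 × 8 × 1 = 194.8 kips.
Bearing (0.3125 in plate, F_u = 65 ksi): end bolts L_c = 1.6875 − 0.9375/2 = 1.21875, R_n = min(1.2×1.21875×0.3125×65, 2.4×0.875×0.3125×65) = 29.707 kips/bolt; interior L_c = 2.75 − 0.9375 = 1.8125, R_n = 42.656 kips/bolt. φR_n = 0.75 × (2×29.707 + 6×42.656) = 236.5 kips.
Block shear: shear path 2×[1.6875+3×2.75] = 2×9.9375 in, A_gv = 6.2109, A_nv = 2×(9.9375 − 3.5×1)×0.3125 = 4.0234 in²; tension across gage: (2.5625 − 1×1)×0.3125 = 0.48828 in². R_n = min(0.6×65×4.0234, 0.6×50×6.2109) + 1.0×65×0.48828 = min(156.91, 186.33) + 31.738 = 188.65 kips. φR_n = 0.75 × 188.65 = 141.5 kips.
Governing: min(194.8, 236.5, 141.5) = 141.5 kips → block shear.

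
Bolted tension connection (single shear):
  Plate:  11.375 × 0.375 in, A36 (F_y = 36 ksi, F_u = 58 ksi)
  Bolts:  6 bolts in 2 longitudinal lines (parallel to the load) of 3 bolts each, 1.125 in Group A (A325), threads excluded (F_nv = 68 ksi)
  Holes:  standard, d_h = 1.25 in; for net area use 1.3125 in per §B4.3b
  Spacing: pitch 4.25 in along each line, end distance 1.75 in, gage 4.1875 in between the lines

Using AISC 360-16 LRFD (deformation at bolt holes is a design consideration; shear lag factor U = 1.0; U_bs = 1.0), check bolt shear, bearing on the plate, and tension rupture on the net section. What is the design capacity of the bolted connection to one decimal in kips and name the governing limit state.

Bolt shear: A_b = π(1.125)²/4 = 0.99402 in². φR_n = 0.75 × 68 × 0.99402 × 6 × 1 = 304.2 kips.
Bearing (0.375 in plate, F_u = 58 ksi): end bolts L_c = 1.75 − 1.25/2 = 1.125, R_n = min(1.2×1.125×0.375×58, 2.4×1.125×0.375×58) = 29.363 kips/bolt; interior L_c = 4.25 − 1.25 = 3, R_n = 58.725 kips/bolt. φR_n = 0.75 × (2×29.363 + 4×58.725) = 220.2 kips.
Tension rupture (net): A_n = (11.375 − 2×1.3125)×0.375 = 3.2813 in² (U = 1.0, A_e = A_n). φR_n = 0.75 × 58 × 3.2813 = 142.7 kips.
Governing: min(304.2, 220.2, 142.7) = 142.7 kips → net-section rupture.

142.7 kips (net-section rupture governs)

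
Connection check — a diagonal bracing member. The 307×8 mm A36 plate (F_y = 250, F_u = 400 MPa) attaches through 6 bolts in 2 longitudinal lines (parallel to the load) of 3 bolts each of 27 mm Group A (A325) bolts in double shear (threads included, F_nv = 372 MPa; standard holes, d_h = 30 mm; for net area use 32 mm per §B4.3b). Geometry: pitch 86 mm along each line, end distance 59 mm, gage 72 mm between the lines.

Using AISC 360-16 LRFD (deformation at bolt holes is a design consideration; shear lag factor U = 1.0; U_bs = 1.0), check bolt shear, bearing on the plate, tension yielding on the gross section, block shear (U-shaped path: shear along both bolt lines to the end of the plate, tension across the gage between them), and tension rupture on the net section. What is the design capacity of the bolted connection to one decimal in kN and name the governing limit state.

Bolt shear: A_b = π(27)²/4 = 572.56 mm². φR_n = 0.75 × 372 × 572.56 × 6 × 2 = 1916.9 kN.
Bearing (8 mm plate, F_u = 400 MPa): end bolts L_c = 59 − 30/2 = 44, R_n = min(1.2×44×8×400, 2.4×27×8×400) = 168.96 kN/bolt; interior L_c = 86 − 30 = 56, R_n = 207.36 kN/bolt. φR_n = 0.75 × (2×168.96 + 4×207.36) = 875.5 kN.
Tension yield (gross): A_g = 307×8 = 2456 mm². φR_n = 0.90 × 250 × 2456 = 552.6 kN.
Block shear: shear path 2×[59+2×86] = 2×231 mm, A_gv = 3696, A_nv = 2×(231 − 2.5×32)×8 = 2416 mm²; tension across gage: (72 − 1×32)×8 = 320 mm². R_n = min(0.6×400×2416, 0.6×250×3696) + 1.0×400×320 = min(579.84, 554.4) + 128 = 682.4 kN. φR_n = 0.75 × 682.4 = 511.8 kN.
Tension rupture (net): A_n = (307 − 2×32)×8 = 1944 mm² (U = 1.0, A_e = A_n). φR_n = 0.75 × 400 × 1944 = 583.2 kN.
Governing: min(1916.9, 875.5, 552.6, 511.8, 583.2) = 511.8 kN → block shear.

511.8 kN (block shear governs)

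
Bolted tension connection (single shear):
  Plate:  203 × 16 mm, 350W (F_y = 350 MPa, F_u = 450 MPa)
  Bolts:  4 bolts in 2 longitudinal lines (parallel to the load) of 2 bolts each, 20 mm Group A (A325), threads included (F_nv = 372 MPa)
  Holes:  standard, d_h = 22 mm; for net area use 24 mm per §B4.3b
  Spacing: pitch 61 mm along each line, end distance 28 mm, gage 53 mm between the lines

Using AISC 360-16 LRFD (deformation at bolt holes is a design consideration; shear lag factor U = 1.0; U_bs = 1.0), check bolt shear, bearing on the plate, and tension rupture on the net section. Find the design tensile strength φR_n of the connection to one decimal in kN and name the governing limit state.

Bolt shear: A_b = π(20)²/4 = 314.16 mm². φR_n = 0.75 × 372 × 314.16 × 4 × 1 = 350.6 kN.
Bearing (16 mm plate, F_u = 450 MPa): end bolts L_c = 28 − 22/2 = 17, R_n = min(1.2×17×16×450, 2.4×20×16×450) = 146.88 kN/bolt; interior L_c = 61 − 22 = 39, R_n = 336.96 kN/bolt. φR_n = 0.75 × (2×146.88 + 2×336.96) = 725.8 kN.
Tension rupture (net): A_n = (203 − 2×24)×16 = 2480 mm² (U = 1.0, A_e = A_n). φR_n = 0.75 × 450 × 2480 = 837.0 kN.
Governing: min(350.6, 725.8, 837.0) = 350.6 kN → bolt shear.

350.6 kN (bolt shear governs)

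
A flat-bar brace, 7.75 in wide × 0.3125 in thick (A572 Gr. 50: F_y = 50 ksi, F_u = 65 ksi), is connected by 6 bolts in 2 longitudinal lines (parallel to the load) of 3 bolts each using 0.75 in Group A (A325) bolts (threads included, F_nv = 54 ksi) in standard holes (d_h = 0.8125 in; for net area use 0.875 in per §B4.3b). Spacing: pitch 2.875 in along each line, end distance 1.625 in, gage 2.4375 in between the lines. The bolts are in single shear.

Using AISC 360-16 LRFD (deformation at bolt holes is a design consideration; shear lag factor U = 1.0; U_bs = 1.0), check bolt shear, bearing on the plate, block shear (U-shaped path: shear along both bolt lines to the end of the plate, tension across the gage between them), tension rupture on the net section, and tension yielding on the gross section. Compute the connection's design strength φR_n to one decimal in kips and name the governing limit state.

Bolt shear: A_b = π(0.75)²/4 = 0.44179 in². φR_n = 0.75 × 54 × 0.44179 × 6 × 1 = 107.4 kips.
Bearing (0.3125 in plate, F_u = 65 ksi): end bolts L_c = 1.625 − 0.8125/2 = 1.21875, R_n = min(1.2×1.21875×0.3125×65, 2.4×0.75×0.3125×65) = 29.707 kips/bolt; interior L_c = 2.875 − 0.8125 = 2.0625, R_n = 36.563 kips/bolt. φR_n = 0.75 × (2×29.707 + 4×36.563) = 154.2 kips.
Block shear: shear path 2×[1.625+2×2.875] = 2×7.375 in, A_gv = 4.6094, A_nv = 2×(7.375 − 2.5×0.875)×0.3125 = 3.2422 in²; tension across gage: (2.4375 − 1×0.875)×0.3125 = 0.48828 in². R_n = min(0.6×65×3.2422, 0.6×50×4.6094) + 1.0×65×0.48828 = min(126.45, 138.28) + 31.738 = 158.19 kips. φR_n = 0.75 × 158.19 = 118.6 kips.
Tension rupture (net): A_n = (7.75 − 2×0.875)×0.3125 = 1.875 in² (U = 1.0, A_e = A_n). φR_n = 0.75 × 65 × 1.875 = 91.4 kips.
Tension yield (gross): A_g = 7.75×0.3125 = 2.4219 in². φR_n = 0.90 × 50 × 2.4219 = 109.0 kips.
Governing: min(107.4, 154.2, 118.6, 91.4, 109.0) = 91.4 kips → net-section rupture.

91.4 kips (net-section rupture governs)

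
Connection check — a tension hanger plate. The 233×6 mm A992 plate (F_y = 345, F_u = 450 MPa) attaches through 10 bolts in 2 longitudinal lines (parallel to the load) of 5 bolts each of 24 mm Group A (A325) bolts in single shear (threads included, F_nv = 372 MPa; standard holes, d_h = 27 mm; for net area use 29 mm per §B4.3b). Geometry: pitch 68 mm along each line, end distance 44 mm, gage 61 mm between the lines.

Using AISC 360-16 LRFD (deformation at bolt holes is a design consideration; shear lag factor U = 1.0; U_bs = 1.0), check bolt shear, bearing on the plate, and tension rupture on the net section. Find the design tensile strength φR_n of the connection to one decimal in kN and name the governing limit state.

Bolt shear: A_b = π(24)²/4 = 452.39 mm². φR_n = 0.75 × 372 × 452.39 × 10 × 1 = 1262.2 kN.
Bearing (6 mm plate, F_u = 450 MPa): end bolts L_c = 44 − 27/2 = 30.5, R_n = min(1.2×30.5×6×450, 2.4×24×6×450) = 98.82 kN/bolt; interior L_c = 68 − 27 = 41, R_n = 132.84 kN/bolt. φR_n = 0.75 × (2×98.82 + 8×132.84) = 945.3 kN.
Tension rupture (net): A_n = (233 − 2×29)×6 = 1050 mm² (U = 1.0, A_e = A_n). φR_n = 0.75 × 450 × 1050 = 354.4 kN.
Governing: min(1262.2, 945.3, 354.4) = 354.4 kN → net-section rupture.

354.4 kN (net-section rupture governs)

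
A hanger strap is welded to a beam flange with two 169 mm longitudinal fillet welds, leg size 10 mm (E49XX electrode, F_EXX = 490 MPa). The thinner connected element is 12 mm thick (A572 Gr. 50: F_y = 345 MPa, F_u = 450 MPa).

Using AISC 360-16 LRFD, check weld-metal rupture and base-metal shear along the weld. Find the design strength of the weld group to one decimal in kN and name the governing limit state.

526.9 kN (weld metal governs)

Weld metal: throat = 0.707×10 = 7.07 mm, L = 2×169 = 338 mm. φR_n = 0.75 × 0.6 × 490 × 7.07 × 338 = 526.9 kN.
Base metal shear (12 mm plate): yield φR_n = 1.0×0.6×345×12×338 = 839.6 kN; rupture φR_n = 0.75×0.6×450×12×338 = 821.3 kN; take 821.3 kN (rupture).
Governing: min(526.9, 821.3) = 526.9 kN → weld metal.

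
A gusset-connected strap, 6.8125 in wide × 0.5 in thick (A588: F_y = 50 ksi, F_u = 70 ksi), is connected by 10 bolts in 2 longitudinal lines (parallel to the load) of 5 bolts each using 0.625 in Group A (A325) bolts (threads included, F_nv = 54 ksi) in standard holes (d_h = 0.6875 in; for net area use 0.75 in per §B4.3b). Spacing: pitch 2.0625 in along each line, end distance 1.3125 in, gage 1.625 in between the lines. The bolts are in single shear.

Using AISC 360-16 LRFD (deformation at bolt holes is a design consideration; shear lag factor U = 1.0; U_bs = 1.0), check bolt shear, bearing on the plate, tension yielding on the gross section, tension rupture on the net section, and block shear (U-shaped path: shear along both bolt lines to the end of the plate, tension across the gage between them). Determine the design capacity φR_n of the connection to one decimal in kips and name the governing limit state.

Bolt shear: A_b = π(0.625)²/4 = 0.3068 in². φR_n = 0.75 × 54 × 0.3068 × 10 × 1 = 124.3 kips.
Bearing (0.5 in plate, F_u = 70 ksi): end bolts L_c = 1.3125 − 0.6875/2 = 0.96875, R_n = min(1.2×0.96875×0.5×70, 2.4×0.625×0.5×70) = 40.688 kips/bolt; interior L_c = 2.0625 − 0.6875 = 1.375, R_n = 52.5 kips/bolt. φR_n = 0.75 × (2×40.688 + 8×52.5) = 376.0 kips.
Tension yield (gross): A_g = 6.8125×0.5 = 3.4063 in². φR_n = 0.90 × 50 × 3.4063 = 153.3 kips.
Tension rupture (net): A_n = (6.8125 − 2×0.75)×0.5 = 2.6563 in² (U = 1.0, A_e = A_n). φR_n = 0.75 × 70 × 2.6563 = 139.5 kips.
Block shear: shear path 2×[1.3125+4×2.0625] = 2×9.5625 in, A_gv = 9.5625, A_nv = 2×(9.5625 − 4.5×0.75)×0.5 = 6.1875 in²; tension across gage: (1.625 − 1×0.75)×0.5 = 0.4375 in². R_n = min(0.6×70×6.1875, 0.6×50×9.5625) + 1.0×70×0.4375 = min(259.88, 286.88) + 30.625 = 290.51 kips. φR_n = 0.75 × 290.51 = 217.9 kips.
Governing: min(124.3, 376.0, 153.3, 139.5, 217.9) = 124.3 kips → bolt shear.

124.3 kips (bolt shear governs)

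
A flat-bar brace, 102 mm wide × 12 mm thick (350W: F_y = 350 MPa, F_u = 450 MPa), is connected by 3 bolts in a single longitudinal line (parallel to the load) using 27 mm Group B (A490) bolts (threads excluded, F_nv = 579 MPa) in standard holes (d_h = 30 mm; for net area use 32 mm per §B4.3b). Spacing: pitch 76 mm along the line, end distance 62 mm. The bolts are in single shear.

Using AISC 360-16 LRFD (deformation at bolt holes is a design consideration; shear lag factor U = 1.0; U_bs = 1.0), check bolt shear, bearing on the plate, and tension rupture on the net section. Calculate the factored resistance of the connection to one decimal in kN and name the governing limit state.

Bolt shear: A_b = π(27)²/4 = 572.56 mm². φR_n = 0.75 × 579 × 572.56 × 3 × 1 = 745.9 kN.
Bearing (12 mm plate, F_u = 450 MPa): end bolts L_c = 62 − 30/2 = 47, R_n = min(1.2×47×12×450, 2.4×27×12×450) = 304.56 kN/bolt; interior L_c = 76 − 30 = 46, R_n = 298.08 kN/bolt. φR_n = 0.75 × (1×304.56 + 2×298.08) = 675.5 kN.
Tension rupture (net): A_n = (102 − 1×32)×12 = 840 mm² (U = 1.0, A_e = A_n). φR_n = 0.75 × 450 × 840 = 283.5 kN.
Governing: min(745.9, 675.5, 283.5) = 283.5 kN → net-section rupture.

283.5 kN (net-section rupture governs)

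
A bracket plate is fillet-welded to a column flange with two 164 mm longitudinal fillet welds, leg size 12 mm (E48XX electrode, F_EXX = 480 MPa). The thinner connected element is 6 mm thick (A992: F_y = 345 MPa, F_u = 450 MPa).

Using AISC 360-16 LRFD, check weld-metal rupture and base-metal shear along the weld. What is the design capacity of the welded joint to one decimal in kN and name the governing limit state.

Weld metal: throat = 0.707×12 = 8.484 mm, L = 2×164 = 328 mm. φR_n = 0.75 × 0.6 × 480 × 8.484 × 328 = 601.1 kN.
Base metal shear (6 mm plate): yield φR_n = 1.0×0.6×345×6×328 = 407.4 kN; rupture φR_n = 0.75×0.6×450×6×328 = 398.5 kN; take 398.5 kN (rupture).
Governing: min(601.1, 398.5) = 398.5 kN → base-metal shear.

398.5 kN (base-metal shear governs)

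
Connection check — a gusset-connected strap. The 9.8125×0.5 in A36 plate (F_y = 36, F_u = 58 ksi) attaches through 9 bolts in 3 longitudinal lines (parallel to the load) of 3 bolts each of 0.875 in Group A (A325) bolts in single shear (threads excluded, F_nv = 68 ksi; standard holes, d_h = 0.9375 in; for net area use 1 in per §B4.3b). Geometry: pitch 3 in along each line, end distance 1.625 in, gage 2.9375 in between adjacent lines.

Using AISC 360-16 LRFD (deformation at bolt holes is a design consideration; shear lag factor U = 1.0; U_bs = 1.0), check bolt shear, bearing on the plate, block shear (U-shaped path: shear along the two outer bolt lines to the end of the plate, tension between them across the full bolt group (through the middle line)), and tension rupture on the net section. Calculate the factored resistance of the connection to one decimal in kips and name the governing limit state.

Bolt shear: A_b = π(0.875)²/4 = 0.60132 in². φR_n = 0.75 × 68 × 0.60132 × 9 × 1 = 276.0 kips.
Bearing (0.5 in plate, F_u = 58 ksi): end bolts L_c = 1.625 − 0.9375/2 = 1.15625, R_n = min(1.2×1.15625×0.5×58, 2.4×0.875×0.5×58) = 40.238 kips/bolt; interior L_c = 3 − 0.9375 = 2.0625, R_n = 60.9 kips/bolt. φR_n = 0.75 × (3×40.238 + 6×60.9) = 364.6 kips.
Block shear: shear path 2×[1.625+2×3] = 2×7.625 in, A_gv = 7.625, A_nv = 2×(7.625 − 2.5×1)×0.5 = 5.125 in²; tension across gage: (5.875 − 2×1)×0.5 = 1.9375 in². R_n = min(0.6×58×5.125, 0.6×36×7.625) + 1.0×58×1.9375 = min(178.35, 164.7) + 112.38 = 277.08 kips. φR_n = 0.75 × 277.08 = 207.8 kips.
Tension rupture (net): A_n = (9.8125 − 3×1)×0.5 = 3.4063 in² (U = 1.0, A_e = A_n). φR_n = 0.75 × 58 × 3.4063 = 148.2 kips.
Governing: min(276.0, 364.6, 207.8, 148.2) = 148.2 kips → net-section rupture.

148.2 kips (net-section rupture governs)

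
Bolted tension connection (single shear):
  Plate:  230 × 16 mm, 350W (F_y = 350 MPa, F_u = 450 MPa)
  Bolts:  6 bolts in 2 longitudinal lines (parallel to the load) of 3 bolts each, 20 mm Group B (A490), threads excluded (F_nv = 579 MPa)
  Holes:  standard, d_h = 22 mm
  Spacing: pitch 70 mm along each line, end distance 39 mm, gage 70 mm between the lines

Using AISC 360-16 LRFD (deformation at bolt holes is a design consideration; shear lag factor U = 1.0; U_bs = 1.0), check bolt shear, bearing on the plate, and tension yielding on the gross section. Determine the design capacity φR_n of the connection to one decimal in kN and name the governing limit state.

Bolt shear: A_b = π(20)²/4 = 314.16 mm². φR_n = 0.75 × 579 × 314.16 × 6 × 1 = 818.5 kN.
Bearing (16 mm plate, F_u = 450 MPa): end bolts L_c = 39 − 22/2 = 28, R_n = min(1.2×28×16×450, 2.4×20×16×450) = 241.92 kN/bolt; interior L_c = 70 − 22 = 48, R_n = 345.6 kN/bolt. φR_n = 0.75 × (2×241.92 + 4×345.6) = 1399.7 kN.
Tension yield (gross): A_g = 230×16 = 3680 mm². φR_n = 0.90 × 350 × 3680 = 1159.2 kN.
Governing: min(818.5, 1399.7, 1159.2) = 818.5 kN → bolt shear.

818.5 kN (bolt shear governs)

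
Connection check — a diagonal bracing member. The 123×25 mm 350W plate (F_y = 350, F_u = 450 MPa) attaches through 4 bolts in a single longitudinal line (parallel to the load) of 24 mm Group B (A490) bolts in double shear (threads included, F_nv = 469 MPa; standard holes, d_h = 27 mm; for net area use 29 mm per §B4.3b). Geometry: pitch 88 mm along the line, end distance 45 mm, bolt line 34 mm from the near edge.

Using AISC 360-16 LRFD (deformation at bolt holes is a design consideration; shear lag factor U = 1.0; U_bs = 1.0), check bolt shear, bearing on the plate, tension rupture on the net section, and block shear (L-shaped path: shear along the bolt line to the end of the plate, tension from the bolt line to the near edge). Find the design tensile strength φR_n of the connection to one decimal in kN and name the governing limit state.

Bolt shear: A_b = π(24)²/4 = 452.39 mm². φR_n = 0.75 × 469 × 452.39 × 4 × 2 = 1273.0 kN.
Bearing (25 mm plate, F_u = 450 MPa): end bolts L_c = 45 − 27/2 = 31.5, R_n = min(1.2×31.5×25×450, 2.4×24×25×450) = 425.25 kN/bolt; interior L_c = 88 − 27 = 61, R_n = 648 kN/bolt. φR_n = 0.75 × (1×425.25 + 3×648) = 1776.9 kN.
Tension rupture (net): A_n = (123 − 1×29)×25 = 2350 mm² (U = 1.0, A_e = A_n). φR_n = 0.75 × 450 × 2350 = 793.1 kN.
Block shear: shear path 1×[45+3×88] = 1×309 mm, A_gv = 7725, A_nv = 1×(309 − 3.5×29)×25 = 5187.5 mm²; tension to near edge: (34 − 0.5×29)×25 = 487.5 mm². R_n = min(0.6×450×5187.5, 0.6×350×7725) + 1.0×450×487.5 = min(1400.6, 1622.3) + 219.38 = 1620 kN. φR_n = 0.75 × 1620 = 1215.0 kN.
Governing: min(1273.0, 1776.9, 793.1, 1215.0) = 793.1 kN → net-section rupture.

793.1 kN (net-section rupture governs)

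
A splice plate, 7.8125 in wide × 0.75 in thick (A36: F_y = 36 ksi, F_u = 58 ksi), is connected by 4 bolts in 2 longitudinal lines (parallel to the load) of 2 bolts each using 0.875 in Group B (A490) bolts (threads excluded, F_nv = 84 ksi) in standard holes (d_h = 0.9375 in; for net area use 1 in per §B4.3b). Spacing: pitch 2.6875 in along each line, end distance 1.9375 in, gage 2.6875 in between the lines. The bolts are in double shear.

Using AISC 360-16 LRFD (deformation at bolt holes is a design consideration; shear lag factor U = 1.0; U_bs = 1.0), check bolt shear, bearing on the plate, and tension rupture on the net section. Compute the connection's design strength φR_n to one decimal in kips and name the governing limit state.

189.6 kips (net-section rupture governs)

Bolt shear: A_b = π(0.875)²/4 = 0.60132 in². φR_n = 0.75 × 84 × 0.60132 × 4 × 2 = 303.1 kips.
Bearing (0.75 in plate, F_u = 58 ksi): end bolts L_c = 1.9375 − 0.9375/2 = 1.46875, R_n = min(1.2×1.46875×0.75×58, 2.4×0.875×0.75×58) = 76.669 kips/bolt; interior L_c = 2.6875 − 0.9375 = 1.75, R_n = 91.35 kips/bolt. φR_n = 0.75 × (2×76.669 + 2×91.35) = 252.0 kips.
Tension rupture (net): A_n = (7.8125 − 2×1)×0.75 = 4.3594 in² (U = 1.0, A_e = A_n). φR_n = 0.75 × 58 × 4.3594 = 189.6 kips.
Governing: min(303.1, 252.0, 189.6) = 189.6 kips → net-section rupture.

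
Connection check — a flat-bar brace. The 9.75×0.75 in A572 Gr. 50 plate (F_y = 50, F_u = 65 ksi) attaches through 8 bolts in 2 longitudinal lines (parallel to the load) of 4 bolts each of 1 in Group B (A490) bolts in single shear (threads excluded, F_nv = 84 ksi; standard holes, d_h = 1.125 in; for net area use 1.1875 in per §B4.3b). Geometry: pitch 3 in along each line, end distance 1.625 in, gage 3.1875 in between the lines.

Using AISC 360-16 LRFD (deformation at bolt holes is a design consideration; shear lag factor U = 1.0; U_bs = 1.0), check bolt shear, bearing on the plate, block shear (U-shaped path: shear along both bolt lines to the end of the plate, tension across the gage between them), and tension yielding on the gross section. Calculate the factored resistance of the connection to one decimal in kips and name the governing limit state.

329.1 kips (gross-section yield governs)

Bolt shear: A_b = π(1)²/4 = 0.7854 in². φR_n = 0.75 × 84 × 0.7854 × 8 × 1 = 395.8 kips.
Bearing (0.75 in plate, F_u = 65 ksi): end bolts L_c = 1.625 − 1.125/2 = 1.0625, R_n = min(1.2×1.0625×0.75×65, 2.4×1×0.75×65) = 62.156 kips/bolt; interior L_c = 3 − 1.125 = 1.875, R_n = 109.69 kips/bolt. φR_n = 0.75 × (2×62.156 + 6×109.69) = 586.8 kips.
Block shear: shear path 2×[1.625+3×3] = 2×10.625 in, A_gv = 15.938, A_nv = 2×(10.625 − 3.5×1.1875)×0.75 = 9.7031 in²; tension across gage: (3.1875 − 1×1.1875)×0.75 = 1.5 in². R_n = min(0.6×65×9.7031, 0.6×50×15.938) + 1.0×65×1.5 = min(378.42, 478.14) + 97.5 = 475.92 kips. φR_n = 0.75 × 475.92 = 356.9 kips.
Tension yield (gross): A_g = 9.75×0.75 = 7.3125 in². φR_n = 0.90 × 50 × 7.3125 = 329.1 kips.
Governing: min(395.8, 586.8, 356.9, 329.1) = 329.1 kips → gross-section yield.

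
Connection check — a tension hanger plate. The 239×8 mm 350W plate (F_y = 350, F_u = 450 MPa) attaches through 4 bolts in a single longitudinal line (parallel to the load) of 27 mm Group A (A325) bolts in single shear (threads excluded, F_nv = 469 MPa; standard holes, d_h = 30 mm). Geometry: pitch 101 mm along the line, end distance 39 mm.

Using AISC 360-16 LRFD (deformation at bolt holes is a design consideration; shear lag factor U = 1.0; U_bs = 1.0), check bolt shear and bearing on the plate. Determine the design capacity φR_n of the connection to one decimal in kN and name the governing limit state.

602.6 kN (bearing governs)

Bolt shear: A_b = π(27)²/4 = 572.56 mm². φR_n = 0.75 × 469 × 572.56 × 4 × 1 = 805.6 kN.
Bearing (8 mm plate, F_u = 450 MPa): end bolts L_c = 39 − 30/2 = 24, R_n = min(1.2×24×8×450, 2.4×27×8×450) = 103.68 kN/bolt; interior L_c = 101 − 30 = 71, R_n = 233.28 kN/bolt. φR_n = 0.75 × (1×103.68 + 3×233.28) = 602.6 kN.
Governing: min(805.6, 602.6) = 602.6 kN → bearing.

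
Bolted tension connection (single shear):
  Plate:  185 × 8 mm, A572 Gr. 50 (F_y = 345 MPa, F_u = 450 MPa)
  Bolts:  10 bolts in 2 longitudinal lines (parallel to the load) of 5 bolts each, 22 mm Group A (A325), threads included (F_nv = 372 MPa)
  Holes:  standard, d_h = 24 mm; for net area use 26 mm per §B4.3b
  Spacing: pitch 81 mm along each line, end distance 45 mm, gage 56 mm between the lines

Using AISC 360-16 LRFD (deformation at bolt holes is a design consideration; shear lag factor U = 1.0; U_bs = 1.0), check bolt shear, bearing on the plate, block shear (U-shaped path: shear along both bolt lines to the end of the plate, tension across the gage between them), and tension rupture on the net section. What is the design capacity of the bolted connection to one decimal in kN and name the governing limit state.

359.1 kN (net-section rupture governs)

Bolt shear: A_b = π(22)²/4 = 380.13 mm². φR_n = 0.75 × 372 × 380.13 × 10 × 1 = 1060.6 kN.
Bearing (8 mm plate, F_u = 450 MPa): end bolts L_c = 45 − 24/2 = 33, R_n = min(1.2×33×8×450, 2.4×22×8×450) = 142.56 kN/bolt; interior L_c = 81 − 24 = 57, R_n = 190.08 kN/bolt. φR_n = 0.75 × (2×142.56 + 8×190.08) = 1354.3 kN.
Block shear: shear path 2×[45+4×81] = 2×369 mm, A_gv = 5904, A_nv = 2×(369 − 4.5×26)×8 = 4032 mm²; tension across gage: (56 − 1×26)×8 = 240 mm². R_n = min(0.6×450×4032, 0.6×345×5904) + 1.0×450×240 = min(1088.6, 1222.1) + 108 = 1196.6 kN. φR_n = 0.75 × 1196.6 = 897.5 kN.
Tension rupture (net): A_n = (185 − 2×26)×8 = 1064 mm² (U = 1.0, A_e = A_n). φR_n = 0.75 × 450 × 1064 = 359.1 kN.
Governing: min(1060.6, 1354.3, 897.5, 359.1) = 359.1 kN → net-section rupture.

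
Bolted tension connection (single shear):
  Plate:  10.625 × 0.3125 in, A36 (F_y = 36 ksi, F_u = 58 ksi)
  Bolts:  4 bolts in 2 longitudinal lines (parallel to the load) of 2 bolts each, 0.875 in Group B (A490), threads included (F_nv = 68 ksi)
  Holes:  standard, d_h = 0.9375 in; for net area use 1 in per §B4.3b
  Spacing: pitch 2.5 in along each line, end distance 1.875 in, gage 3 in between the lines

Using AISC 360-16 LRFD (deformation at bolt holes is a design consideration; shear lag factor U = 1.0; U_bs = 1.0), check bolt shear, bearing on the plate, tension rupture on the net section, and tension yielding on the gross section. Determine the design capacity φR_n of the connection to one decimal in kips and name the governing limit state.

Bolt shear: A_b = π(0.875)²/4 = 0.60132 in². φR_n = 0.75 × 68 × 0.60132 × 4 × 1 = 122.7 kips.
Bearing (0.3125 in plate, F_u = 58 ksi): end bolts L_c = 1.875 − 0.9375/2 = 1.40625, R_n = min(1.2×1.40625×0.3125×58, 2.4×0.875×0.3125×58) = 30.586 kips/bolt; interior L_c = 2.5 − 0.9375 = 1.5625, R_n = 33.984 kips/bolt. φR_n = 0.75 × (2×30.586 + 2×33.984) = 96.9 kips.
Tension rupture (net): A_n = (10.625 − 2×1)×0.3125 = 2.6953 in² (U = 1.0, A_e = A_n). φR_n = 0.75 × 58 × 2.6953 = 117.2 kips.
Tension yield (gross): A_g = 10.625×0.3125 = 3.3203 in². φR_n = 0.90 × 36 × 3.3203 = 107.6 kips.
Governing: min(122.7, 96.9, 117.2, 107.6) = 96.9 kips → bearing.

96.9 kips (bearing governs)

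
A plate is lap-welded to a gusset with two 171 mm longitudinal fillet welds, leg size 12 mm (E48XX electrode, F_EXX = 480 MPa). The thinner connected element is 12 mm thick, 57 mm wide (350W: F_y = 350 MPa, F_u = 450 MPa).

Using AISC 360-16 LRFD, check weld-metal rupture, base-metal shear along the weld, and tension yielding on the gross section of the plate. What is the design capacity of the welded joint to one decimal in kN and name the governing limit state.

Weld metal: throat = 0.707×12 = 8.484 mm, L = 2×171 = 342 mm. φR_n = 0.75 × 0.6 × 480 × 8.484 × 342 = 626.7 kN.
Base metal shear (12 mm plate): yield φR_n = 1.0×0.6×350×12×342 = 861.8 kN; rupture φR_n = 0.75×0.6×450×12×342 = 831.1 kN; take 831.1 kN (rupture).
Tension yield (gross): A_g = 57×12 = 684 mm². φR_n = 0.90 × 350 × 684 = 215.5 kN.
Governing: min(626.7, 831.1, 215.5) = 215.5 kN → gross-section yield.

215.5 kN (gross-section yield governs)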